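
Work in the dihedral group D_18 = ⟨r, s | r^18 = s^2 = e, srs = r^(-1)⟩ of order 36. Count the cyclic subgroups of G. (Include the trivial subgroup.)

24

A cyclic subgroup of order d is generated by each of its φ(d) elements of order d, so the cyclic subgroups of order d number (#elements of order d)/φ(d).
Cyclic subgroups by order — order 1: 1; order 2: 19; order 3: 1; order 6: 1; order 9: 1; order 18: 1.
Total: 24.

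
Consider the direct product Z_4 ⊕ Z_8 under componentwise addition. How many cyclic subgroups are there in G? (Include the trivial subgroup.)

14

A cyclic subgroup of order d is generated by each of its φ(d) elements of order d, so the cyclic subgroups of order d number (#elements of order d)/φ(d).
Cyclic subgroups by order — order 1: 1; order 2: 3; order 4: 6; order 8: 4.
Total: 14.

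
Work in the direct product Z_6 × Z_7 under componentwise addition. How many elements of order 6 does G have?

2

An element (a,b) has order lcm(ord(a), ord(b)); count pairs with lcm equal to 6.
Enumerating gives 2 such elements.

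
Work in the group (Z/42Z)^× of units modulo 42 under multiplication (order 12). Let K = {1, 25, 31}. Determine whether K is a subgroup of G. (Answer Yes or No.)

No

25 ∈ K but its inverse 37 ∉ K, so K is not a subgroup.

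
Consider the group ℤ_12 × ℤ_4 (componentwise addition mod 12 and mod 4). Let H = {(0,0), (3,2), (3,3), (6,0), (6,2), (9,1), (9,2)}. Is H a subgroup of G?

No

|H| = 7 does not divide |G| = 48, so by Lagrange H is not a subgroup.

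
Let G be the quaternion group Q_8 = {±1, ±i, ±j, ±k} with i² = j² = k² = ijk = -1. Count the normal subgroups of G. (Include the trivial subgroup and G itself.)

G has 6 subgroups. Checking conjugation-invariance by order — order 1: 1/1 normal; order 2: 1/1 normal; order 4: 3/3 normal; order 8: 1/1 normal.
Total normal subgroups: 6.

6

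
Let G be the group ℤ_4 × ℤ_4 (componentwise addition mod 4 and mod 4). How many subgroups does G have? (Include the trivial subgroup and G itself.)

15

|G| = 16, so by Lagrange every subgroup order divides 16. Divisors: 1, 2, 4, 8, 16.
Subgroups by order — order 1: 1; order 2: 3; order 4: 7; order 8: 3; order 16: 1.
Total: 1 + 3 + 7 + 3 + 1 = 15.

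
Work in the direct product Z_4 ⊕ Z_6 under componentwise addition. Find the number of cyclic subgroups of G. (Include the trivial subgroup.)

12

Group the elements of G by the cyclic subgroup they generate; each cyclic subgroup of order d accounts for φ(d) elements.
Cyclic subgroups by order — order 1: 1; order 2: 3; order 3: 1; order 4: 2; order 6: 3; order 12: 2.
Total: 12.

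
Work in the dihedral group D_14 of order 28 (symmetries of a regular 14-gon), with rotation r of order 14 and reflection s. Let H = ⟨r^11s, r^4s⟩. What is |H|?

|⟨r^11s⟩| = 2 and |⟨r^4s⟩| = 2, so |H| is a multiple of lcm(2, 2) = 2 and divides |G| = 28.
Closing under the operation: H = {e, r^7, r^4s, r^11s}, so |H| = 4.

4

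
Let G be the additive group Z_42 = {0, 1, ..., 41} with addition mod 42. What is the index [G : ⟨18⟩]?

6

|⟨18⟩| = 7 and |G| = 42.
By Lagrange, [G : H] = |G|/|H| = 42/7 = 6.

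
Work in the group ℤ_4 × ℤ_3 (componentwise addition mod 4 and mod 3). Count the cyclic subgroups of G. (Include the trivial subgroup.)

Each element a generates a cyclic subgroup ⟨a⟩; distinct elements may generate the same one (a cyclic group of order d has φ(d) generators).
Cyclic subgroups by order — order 1: 1; order 2: 1; order 3: 1; order 4: 1; order 6: 1; order 12: 1.
Total: 6.

6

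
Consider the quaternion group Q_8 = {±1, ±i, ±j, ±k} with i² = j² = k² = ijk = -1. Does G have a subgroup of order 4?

Yes

4 | 8. A subgroup of order 4 is {1, -1, i, -i}.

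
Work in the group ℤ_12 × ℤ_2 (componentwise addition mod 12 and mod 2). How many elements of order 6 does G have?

An element (a,b) has order lcm(ord(a), ord(b)); count pairs with lcm equal to 6.
Enumerating gives 6 such elements.

6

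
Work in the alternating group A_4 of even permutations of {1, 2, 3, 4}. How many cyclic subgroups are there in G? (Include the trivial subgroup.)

Group the elements of G by the cyclic subgroup they generate; each cyclic subgroup of order d accounts for φ(d) elements.
Cyclic subgroups by order — order 1: 1; order 2: 3; order 3: 4.
Total: 8.

8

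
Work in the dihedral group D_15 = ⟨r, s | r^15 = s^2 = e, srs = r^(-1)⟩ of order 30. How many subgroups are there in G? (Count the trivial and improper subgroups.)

|G| = 30, so by Lagrange every subgroup order divides 30. Divisors: 1, 2, 3, 5, 6, 10, 15, 30.
Subgroups by order — order 1: 1; order 2: 15; order 3: 1; order 5: 1; order 6: 5; order 10: 3; order 15: 1; order 30: 1.
Total: 1 + 15 + 1 + 1 + 5 + 3 + 1 + 1 = 28.

28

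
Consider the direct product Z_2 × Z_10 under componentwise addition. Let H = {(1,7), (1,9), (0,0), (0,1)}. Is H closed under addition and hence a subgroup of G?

(0,1) ∈ H but its inverse (0,9) ∉ H, so H is not a subgroup.

No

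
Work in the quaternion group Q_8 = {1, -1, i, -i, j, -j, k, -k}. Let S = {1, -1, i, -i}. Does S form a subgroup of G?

Yes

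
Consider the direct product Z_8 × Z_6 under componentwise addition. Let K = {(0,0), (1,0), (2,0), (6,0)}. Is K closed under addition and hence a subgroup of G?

(1,0) ∈ K but its inverse (7,0) ∉ K, so K is not a subgroup.

No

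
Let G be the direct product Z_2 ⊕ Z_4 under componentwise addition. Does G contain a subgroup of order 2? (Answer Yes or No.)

2 | 8. A subgroup of order 2 is {(0,0), (0,2)}.

Yes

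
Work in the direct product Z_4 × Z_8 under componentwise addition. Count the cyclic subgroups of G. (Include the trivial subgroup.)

14

Group the elements of G by the cyclic subgroup they generate; each cyclic subgroup of order d accounts for φ(d) elements.
Cyclic subgroups by order — order 1: 1; order 2: 3; order 4: 6; order 8: 4.
Total: 14.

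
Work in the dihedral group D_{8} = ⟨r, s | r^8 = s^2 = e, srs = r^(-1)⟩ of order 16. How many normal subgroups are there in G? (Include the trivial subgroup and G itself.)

7

G has 19 subgroups. Checking conjugation-invariance by order — order 1: 1/1 normal; order 2: 1/9 normal; order 4: 1/5 normal; order 8: 3/3 normal; order 16: 1/1 normal.
Total normal subgroups: 7.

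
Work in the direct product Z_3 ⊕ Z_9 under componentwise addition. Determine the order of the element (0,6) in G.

The order of (0,6) in Z_3 × Z_9 is lcm(ord(0) in Z_3, ord(6) in Z_9).
ord(0) = 1 and ord(6) = 3, so |⟨(0,6)⟩| = lcm(1, 3) = 3.

3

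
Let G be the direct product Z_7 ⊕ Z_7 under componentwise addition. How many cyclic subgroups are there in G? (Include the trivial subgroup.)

9

Each element a generates a cyclic subgroup ⟨a⟩; distinct elements may generate the same one (a cyclic group of order d has φ(d) generators).
Cyclic subgroups by order — order 1: 1; order 7: 8.
Total: 9.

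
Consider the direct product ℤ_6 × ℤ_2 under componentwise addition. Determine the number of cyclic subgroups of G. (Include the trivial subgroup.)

Each element a generates a cyclic subgroup ⟨a⟩; distinct elements may generate the same one (a cyclic group of order d has φ(d) generators).
Cyclic subgroups by order — order 1: 1; order 2: 3; order 3: 1; order 6: 3.
Total: 8.

8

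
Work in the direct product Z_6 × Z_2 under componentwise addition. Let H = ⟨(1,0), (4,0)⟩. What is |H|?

6

|⟨(1,0)⟩| = 6 and |⟨(4,0)⟩| = 3, so |H| is a multiple of lcm(6, 3) = 6 and divides |G| = 12.
Closing under the operation: H = {(0,0), (1,0), (2,0), (3,0), (4,0), (5,0)}, so |H| = 6.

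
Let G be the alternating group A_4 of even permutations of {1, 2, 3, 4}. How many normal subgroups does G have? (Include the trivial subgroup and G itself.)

3

G has 10 subgroups. Checking conjugation-invariance by order — order 1: 1/1 normal; order 2: 0/3 normal; order 3: 0/4 normal; order 4: 1/1 normal; order 12: 1/1 normal.
Total normal subgroups: 3.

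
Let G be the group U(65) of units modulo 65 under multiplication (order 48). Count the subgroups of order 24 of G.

3

|G| = 48 and 24 | 48, so subgroups of order 24 are possible by Lagrange.
The subgroups of order 24 are: {1, 4, 6, 9, 11, 14, 16, 19, 21, 24, 29, 31, 34, 36, 41, 44, 46, 49, 51, 54, 56, 59, 61, 64}; {1, 3, 4, 9, 12, 14, 16, 17, 22, 23, 27, 29, 36, 38, 42, 43, 48, 49, 51, 53, 56, 61, 62, 64}; {1, 2, 4, 7, 8, 9, 14, 16, 18, 28, 29, 32, 33, 36, 37, 47, 49, 51, 56, 57, 58, 61, 63, 64}.
So G has 3 subgroups of order 24.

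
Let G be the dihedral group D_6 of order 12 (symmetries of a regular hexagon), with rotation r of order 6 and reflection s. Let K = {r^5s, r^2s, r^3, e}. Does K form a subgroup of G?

|K| = 4 divides |G| = 12, consistent with Lagrange.
K contains the identity, every element's inverse is in K, and K is closed under ·: it is a subgroup.

Yes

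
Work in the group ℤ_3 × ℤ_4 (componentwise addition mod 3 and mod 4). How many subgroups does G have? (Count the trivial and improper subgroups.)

6

|G| = 12, so by Lagrange every subgroup order divides 12. Divisors: 1, 2, 3, 4, 6, 12.
Subgroups by order — order 1: 1; order 2: 1; order 3: 1; order 4: 1; order 6: 1; order 12: 1.
Total: 1 + 1 + 1 + 1 + 1 + 1 = 6.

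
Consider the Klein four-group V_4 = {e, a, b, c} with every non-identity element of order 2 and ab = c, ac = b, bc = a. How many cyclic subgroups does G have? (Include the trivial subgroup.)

4

A cyclic subgroup of order d is generated by each of its φ(d) elements of order d, so the cyclic subgroups of order d number (#elements of order d)/φ(d).
Cyclic subgroups by order — order 1: 1; order 2: 3.
Total: 4.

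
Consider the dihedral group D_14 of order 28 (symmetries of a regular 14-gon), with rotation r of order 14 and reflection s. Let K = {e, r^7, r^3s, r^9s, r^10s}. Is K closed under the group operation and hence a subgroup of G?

|K| = 5 does not divide |G| = 28, so by Lagrange K is not a subgroup.

No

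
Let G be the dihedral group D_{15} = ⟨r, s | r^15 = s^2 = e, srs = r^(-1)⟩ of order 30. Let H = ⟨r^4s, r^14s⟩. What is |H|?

6

|⟨r^4s⟩| = 2 and |⟨r^14s⟩| = 2, so |H| is a multiple of lcm(2, 2) = 2 and divides |G| = 30.
Closing under the operation: H = {e, r^5, r^10, r^4s, r^9s, r^14s}, so |H| = 6.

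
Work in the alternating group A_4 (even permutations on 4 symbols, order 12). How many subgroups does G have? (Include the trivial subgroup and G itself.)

10

|G| = 12, so by Lagrange every subgroup order divides 12. Divisors: 1, 2, 3, 4, 6, 12.
Subgroups by order — order 1: 1; order 2: 3; order 3: 4; order 4: 1; order 6: 0; order 12: 1.
Total: 1 + 3 + 4 + 1 + 0 + 1 = 10.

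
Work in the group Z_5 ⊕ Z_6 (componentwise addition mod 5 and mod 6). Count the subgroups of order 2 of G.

1

|G| = 30 and 2 | 30, so subgroups of order 2 are possible by Lagrange.
The subgroups of order 2 are: {(0,0), (0,3)}.
So G has 1 subgroup of order 2.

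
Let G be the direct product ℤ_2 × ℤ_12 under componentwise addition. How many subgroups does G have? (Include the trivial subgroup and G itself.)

|G| = 24, so by Lagrange every subgroup order divides 24. Divisors: 1, 2, 3, 4, 6, 8, 12, 24.
Subgroups by order — order 1: 1; order 2: 3; order 3: 1; order 4: 3; order 6: 3; order 8: 1; order 12: 3; order 24: 1.
Total: 1 + 3 + 1 + 3 + 3 + 1 + 3 + 1 = 16.

16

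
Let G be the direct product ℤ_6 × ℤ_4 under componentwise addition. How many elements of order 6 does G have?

6

An element (a,b) has order lcm(ord(a), ord(b)); count pairs with lcm equal to 6.
Enumerating gives 6 such elements.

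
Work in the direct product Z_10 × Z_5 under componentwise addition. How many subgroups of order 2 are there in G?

1

|G| = 50 and 2 | 50, so subgroups of order 2 are possible by Lagrange.
The subgroups of order 2 are: {(0,0), (5,0)}.
So G has 1 subgroup of order 2.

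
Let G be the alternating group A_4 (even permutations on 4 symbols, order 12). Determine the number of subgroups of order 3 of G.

|G| = 12 and 3 | 12, so subgroups of order 3 are possible by Lagrange.
The subgroups of order 3 are: {e, (1 2 3), (1 3 2)}; {e, (1 2 4), (1 4 2)}; {e, (1 3 4), (1 4 3)}; {e, (2 3 4), (2 4 3)}.
So G has 4 subgroups of order 3.

4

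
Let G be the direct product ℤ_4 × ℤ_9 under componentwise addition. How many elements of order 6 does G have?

2

An element (a,b) has order lcm(ord(a), ord(b)); count pairs with lcm equal to 6.
Enumerating gives 2 such elements.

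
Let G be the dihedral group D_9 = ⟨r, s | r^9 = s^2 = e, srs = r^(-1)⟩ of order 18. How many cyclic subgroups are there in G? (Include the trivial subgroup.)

Group the elements of G by the cyclic subgroup they generate; each cyclic subgroup of order d accounts for φ(d) elements.
Cyclic subgroups by order — order 1: 1; order 2: 9; order 3: 1; order 9: 1.
Total: 12.

12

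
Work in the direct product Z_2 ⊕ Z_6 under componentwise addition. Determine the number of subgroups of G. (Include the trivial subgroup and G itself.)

10

|G| = 12, so by Lagrange every subgroup order divides 12. Divisors: 1, 2, 3, 4, 6, 12.
Subgroups by order — order 1: 1; order 2: 3; order 3: 1; order 4: 1; order 6: 3; order 12: 1.
Total: 1 + 3 + 1 + 1 + 3 + 1 = 10.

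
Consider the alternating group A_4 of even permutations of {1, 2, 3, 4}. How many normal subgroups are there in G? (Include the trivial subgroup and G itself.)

G has 10 subgroups. Checking conjugation-invariance by order — order 1: 1/1 normal; order 2: 0/3 normal; order 3: 0/4 normal; order 4: 1/1 normal; order 12: 1/1 normal.
Total normal subgroups: 3.

3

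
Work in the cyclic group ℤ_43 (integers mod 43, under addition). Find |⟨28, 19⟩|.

|⟨28⟩| = 43 and |⟨19⟩| = 43, so |H| is a multiple of lcm(43, 43) = 43 and divides |G| = 43.
Closing {28, 19} under the group operation gives all of G, so |H| = 43.

43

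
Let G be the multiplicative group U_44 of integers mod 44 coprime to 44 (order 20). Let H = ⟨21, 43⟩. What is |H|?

4

|⟨21⟩| = 2 and |⟨43⟩| = 2, so |H| is a multiple of lcm(2, 2) = 2 and divides |G| = 20.
Closing under the operation: H = {1, 21, 23, 43}, so |H| = 4.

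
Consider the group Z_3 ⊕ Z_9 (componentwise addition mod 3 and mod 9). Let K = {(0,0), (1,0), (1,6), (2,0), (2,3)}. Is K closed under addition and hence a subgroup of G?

|K| = 5 does not divide |G| = 27, so by Lagrange K is not a subgroup.

No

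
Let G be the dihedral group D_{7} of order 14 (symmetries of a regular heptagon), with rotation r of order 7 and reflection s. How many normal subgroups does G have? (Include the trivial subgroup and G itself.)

3

G has 10 subgroups. Checking conjugation-invariance by order — order 1: 1/1 normal; order 2: 0/7 normal; order 7: 1/1 normal; order 14: 1/1 normal.
Total normal subgroups: 3.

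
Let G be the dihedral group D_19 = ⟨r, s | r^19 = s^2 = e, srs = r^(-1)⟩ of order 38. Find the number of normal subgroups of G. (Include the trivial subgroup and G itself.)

3

G has 22 subgroups. Checking conjugation-invariance by order — order 1: 1/1 normal; order 2: 0/19 normal; order 19: 1/1 normal; order 38: 1/1 normal.
Total normal subgroups: 3.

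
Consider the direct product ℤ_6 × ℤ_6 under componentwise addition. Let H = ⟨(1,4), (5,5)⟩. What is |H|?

12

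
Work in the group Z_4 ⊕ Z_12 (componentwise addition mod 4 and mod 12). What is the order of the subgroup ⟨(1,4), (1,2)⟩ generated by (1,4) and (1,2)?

24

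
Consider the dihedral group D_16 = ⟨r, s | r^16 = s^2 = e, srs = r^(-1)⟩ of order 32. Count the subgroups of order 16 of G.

3

|G| = 32 and 16 | 32, so subgroups of order 16 are possible by Lagrange.
The subgroups of order 16 are: {e, r, r^2, r^3, r^4, r^5, r^6, r^7, r^8, r^9, r^10, r^11, r^12, r^13, r^14, r^15}; {e, r^2, r^4, r^6, r^8, r^10, r^12, r^14, s, r^2s, r^4s, r^6s, r^8s, r^10s, r^12s, r^14s}; {e, r^2, r^4, r^6, r^8, r^10, r^12, r^14, rs, r^3s, r^5s, r^7s, r^9s, r^11s, r^13s, r^15s}.
So G has 3 subgroups of order 16.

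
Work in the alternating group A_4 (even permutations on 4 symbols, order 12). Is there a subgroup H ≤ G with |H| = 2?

2 | 12. A subgroup of order 2 is {e, (1 2)(3 4)}.

Yes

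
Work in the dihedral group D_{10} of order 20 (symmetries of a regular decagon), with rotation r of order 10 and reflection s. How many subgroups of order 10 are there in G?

3

|G| = 20 and 10 | 20, so subgroups of order 10 are possible by Lagrange.
The subgroups of order 10 are: {e, r, r^2, r^3, r^4, r^5, r^6, r^7, r^8, r^9}; {e, r^2, r^4, r^6, r^8, s, r^2s, r^4s, r^6s, r^8s}; {e, r^2, r^4, r^6, r^8, rs, r^3s, r^5s, r^7s, r^9s}.
So G has 3 subgroups of order 10.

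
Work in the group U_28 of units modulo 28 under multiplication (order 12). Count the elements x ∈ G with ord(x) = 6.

The elements of order 6 are: 3, 5, 11, 17, 19, 23.
That's 6.

6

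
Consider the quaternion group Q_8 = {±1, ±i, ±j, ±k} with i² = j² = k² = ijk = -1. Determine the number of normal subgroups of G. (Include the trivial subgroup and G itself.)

G has 6 subgroups. Checking conjugation-invariance by order — order 1: 1/1 normal; order 2: 1/1 normal; order 4: 3/3 normal; order 8: 1/1 normal.
Total normal subgroups: 6.

6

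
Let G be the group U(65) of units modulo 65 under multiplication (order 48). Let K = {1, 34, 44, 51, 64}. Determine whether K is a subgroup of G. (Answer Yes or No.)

|K| = 5 does not divide |G| = 48, so by Lagrange K is not a subgroup.

No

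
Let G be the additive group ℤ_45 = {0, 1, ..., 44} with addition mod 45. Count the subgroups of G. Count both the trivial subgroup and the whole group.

6

Subgroups of the cyclic group ℤ_45 correspond bijectively to divisors of 45.
Divisors of 45: 1, 3, 5, 9, 15, 45.
So ℤ_45 has 6 subgroups.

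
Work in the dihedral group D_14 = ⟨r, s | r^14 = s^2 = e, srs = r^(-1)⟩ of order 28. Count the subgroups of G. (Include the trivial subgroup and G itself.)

|G| = 28, so by Lagrange every subgroup order divides 28. Divisors: 1, 2, 4, 7, 14, 28.
Subgroups by order — order 1: 1; order 2: 15; order 4: 7; order 7: 1; order 14: 3; order 28: 1.
Total: 1 + 15 + 7 + 1 + 3 + 1 = 28.

28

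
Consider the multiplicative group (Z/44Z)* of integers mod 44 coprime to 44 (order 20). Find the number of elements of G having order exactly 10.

12

Enumerating element orders in G gives 12 elements of order 10.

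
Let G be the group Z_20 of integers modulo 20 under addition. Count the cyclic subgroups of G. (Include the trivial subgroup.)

Each element a generates a cyclic subgroup ⟨a⟩; distinct elements may generate the same one (a cyclic group of order d has φ(d) generators).
Cyclic subgroups by order — order 1: 1; order 2: 1; order 4: 1; order 5: 1; order 10: 1; order 20: 1.
Total: 6.

6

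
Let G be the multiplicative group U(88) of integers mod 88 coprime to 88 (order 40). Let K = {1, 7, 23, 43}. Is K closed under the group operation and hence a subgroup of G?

No

7 ∈ K but its inverse 63 ∉ K, so K is not a subgroup.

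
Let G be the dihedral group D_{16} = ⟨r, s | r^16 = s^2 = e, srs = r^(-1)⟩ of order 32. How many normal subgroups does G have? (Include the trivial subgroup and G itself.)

G has 36 subgroups. Checking conjugation-invariance by order — order 1: 1/1 normal; order 2: 1/17 normal; order 4: 1/9 normal; order 8: 1/5 normal; order 16: 3/3 normal; order 32: 1/1 normal.
Total normal subgroups: 8.

8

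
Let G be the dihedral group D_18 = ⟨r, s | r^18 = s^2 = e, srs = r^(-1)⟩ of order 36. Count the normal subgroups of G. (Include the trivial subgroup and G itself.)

G has 45 subgroups. Checking conjugation-invariance by order — order 1: 1/1 normal; order 2: 1/19 normal; order 3: 1/1 normal; order 4: 0/9 normal; order 6: 1/7 normal; order 9: 1/1 normal; order 12: 0/3 normal; order 18: 3/3 normal; order 36: 1/1 normal.
Total normal subgroups: 9.

9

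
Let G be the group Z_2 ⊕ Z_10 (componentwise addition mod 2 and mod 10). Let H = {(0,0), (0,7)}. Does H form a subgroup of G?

(0,7) ∈ H but its inverse (0,3) ∉ H, so H is not a subgroup.

No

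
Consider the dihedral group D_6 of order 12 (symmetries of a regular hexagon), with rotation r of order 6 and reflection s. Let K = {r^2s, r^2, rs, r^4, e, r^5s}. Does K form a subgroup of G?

No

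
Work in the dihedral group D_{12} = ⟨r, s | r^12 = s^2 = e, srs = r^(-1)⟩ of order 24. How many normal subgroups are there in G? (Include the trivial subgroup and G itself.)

G has 34 subgroups. Checking conjugation-invariance by order — order 1: 1/1 normal; order 2: 1/13 normal; order 3: 1/1 normal; order 4: 1/7 normal; order 6: 1/5 normal; order 8: 0/3 normal; order 12: 3/3 normal; order 24: 1/1 normal.
Total normal subgroups: 9.

9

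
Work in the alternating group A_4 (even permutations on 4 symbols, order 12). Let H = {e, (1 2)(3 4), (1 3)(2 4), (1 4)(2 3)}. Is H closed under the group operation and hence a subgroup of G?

|H| = 4 divides |G| = 12, consistent with Lagrange.
H contains the identity, every element's inverse is in H, and H is closed under ∘: it is a subgroup.

Yes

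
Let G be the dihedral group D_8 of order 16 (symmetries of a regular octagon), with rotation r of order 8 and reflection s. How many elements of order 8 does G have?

4

The elements of order 8 are: r, r^3, r^5, r^7.
That's 4.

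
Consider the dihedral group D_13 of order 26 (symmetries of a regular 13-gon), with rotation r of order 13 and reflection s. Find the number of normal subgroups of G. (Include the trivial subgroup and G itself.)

G has 16 subgroups. Checking conjugation-invariance by order — order 1: 1/1 normal; order 2: 0/13 normal; order 13: 1/1 normal; order 26: 1/1 normal.
Total normal subgroups: 3.

3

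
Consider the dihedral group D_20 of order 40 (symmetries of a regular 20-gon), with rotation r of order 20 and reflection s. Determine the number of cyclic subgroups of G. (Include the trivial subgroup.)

Group the elements of G by the cyclic subgroup they generate; each cyclic subgroup of order d accounts for φ(d) elements.
Cyclic subgroups by order — order 1: 1; order 2: 21; order 4: 1; order 5: 1; order 10: 1; order 20: 1.
Total: 26.

26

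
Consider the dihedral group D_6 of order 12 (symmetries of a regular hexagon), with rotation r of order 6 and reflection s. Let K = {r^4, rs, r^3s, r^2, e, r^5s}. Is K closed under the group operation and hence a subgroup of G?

|K| = 6 divides |G| = 12, consistent with Lagrange.
K contains the identity, every element's inverse is in K, and K is closed under ·: it is a subgroup.

Yes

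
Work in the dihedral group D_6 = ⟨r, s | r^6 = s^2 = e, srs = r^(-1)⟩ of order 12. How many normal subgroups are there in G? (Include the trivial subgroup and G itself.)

G has 16 subgroups. Checking conjugation-invariance by order — order 1: 1/1 normal; order 2: 1/7 normal; order 3: 1/1 normal; order 4: 0/3 normal; order 6: 3/3 normal; order 12: 1/1 normal.
Total normal subgroups: 7.

7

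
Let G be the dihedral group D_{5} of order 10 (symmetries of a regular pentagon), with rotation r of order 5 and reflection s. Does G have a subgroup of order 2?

Yes

2 | 10. A subgroup of order 2 is {e, r^2s}.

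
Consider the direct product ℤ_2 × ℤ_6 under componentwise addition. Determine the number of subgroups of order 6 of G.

|G| = 12 and 6 | 12, so subgroups of order 6 are possible by Lagrange.
The subgroups of order 6 are: {(0,0), (0,1), (0,2), (0,3), (0,4), (0,5)}; {(0,0), (0,2), (0,4), (1,0), (1,2), (1,4)}; {(0,0), (0,2), (0,4), (1,1), (1,3), (1,5)}.
So G has 3 subgroups of order 6.

3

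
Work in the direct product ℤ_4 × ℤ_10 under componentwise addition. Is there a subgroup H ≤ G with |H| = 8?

Yes

8 | 40. A subgroup of order 8 is {(0,0), (0,5), (1,0), (1,5), (2,0), (2,5), (3,0), (3,5)}.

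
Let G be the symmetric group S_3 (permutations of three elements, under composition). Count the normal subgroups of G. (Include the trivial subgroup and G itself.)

3

G has 6 subgroups. Checking conjugation-invariance by order — order 1: 1/1 normal; order 2: 0/3 normal; order 3: 1/1 normal; order 6: 1/1 normal.
Total normal subgroups: 3.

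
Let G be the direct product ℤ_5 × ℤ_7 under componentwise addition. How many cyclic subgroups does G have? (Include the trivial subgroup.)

4

Group the elements of G by the cyclic subgroup they generate; each cyclic subgroup of order d accounts for φ(d) elements.
Cyclic subgroups by order — order 1: 1; order 5: 1; order 7: 1; order 35: 1.
Total: 4.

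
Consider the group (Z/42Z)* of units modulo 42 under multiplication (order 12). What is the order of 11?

6

Compute successive powers of 11 mod 42: 11, 37, 29, 25, 23, 1; 11^6 ≡ 1 (mod 42).
So |⟨11⟩| = 6.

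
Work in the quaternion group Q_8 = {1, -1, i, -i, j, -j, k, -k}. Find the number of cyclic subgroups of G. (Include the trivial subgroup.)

5

Group the elements of G by the cyclic subgroup they generate; each cyclic subgroup of order d accounts for φ(d) elements.
Cyclic subgroups by order — order 1: 1; order 2: 1; order 4: 3.
Total: 5.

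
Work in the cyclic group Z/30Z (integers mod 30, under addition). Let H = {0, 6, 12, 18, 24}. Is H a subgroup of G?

|H| = 5 divides |G| = 30, consistent with Lagrange.
H contains the identity, every element's inverse is in H, and H is closed under +: it is a subgroup.
In fact H = ⟨18⟩.

Yes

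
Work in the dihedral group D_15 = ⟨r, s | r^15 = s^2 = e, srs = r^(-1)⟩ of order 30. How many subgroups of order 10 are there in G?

3

|G| = 30 and 10 | 30, so subgroups of order 10 are possible by Lagrange.
The subgroups of order 10 are: {e, r^3, r^6, r^9, r^12, rs, r^4s, r^7s, r^10s, r^13s}; {e, r^3, r^6, r^9, r^12, r^2s, r^5s, r^8s, r^11s, r^14s}; {e, r^3, r^6, r^9, r^12, s, r^3s, r^6s, r^9s, r^12s}.
So G has 3 subgroups of order 10.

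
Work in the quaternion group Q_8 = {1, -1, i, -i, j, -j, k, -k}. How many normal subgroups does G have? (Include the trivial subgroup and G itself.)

6

G has 6 subgroups. Checking conjugation-invariance by order — order 1: 1/1 normal; order 2: 1/1 normal; order 4: 3/3 normal; order 8: 1/1 normal.
Total normal subgroups: 6.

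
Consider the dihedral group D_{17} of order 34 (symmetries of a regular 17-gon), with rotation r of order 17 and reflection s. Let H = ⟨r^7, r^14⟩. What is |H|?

17

|⟨r^7⟩| = 17 and |⟨r^14⟩| = 17, so |H| is a multiple of lcm(17, 17) = 17 and divides |G| = 34.
Closing under the operation: H = {e, r, r^2, r^3, r^4, r^5, r^6, r^7, r^8, r^9, r^10, r^11, r^12, r^13, r^14, r^15, r^16}, so |H| = 17.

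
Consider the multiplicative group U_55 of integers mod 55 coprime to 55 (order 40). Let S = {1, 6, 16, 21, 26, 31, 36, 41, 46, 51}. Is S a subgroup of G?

|S| = 10 divides |G| = 40, consistent with Lagrange.
S contains the identity, every element's inverse is in S, and S is closed under ·: it is a subgroup.
In fact S = ⟨6⟩.

Yes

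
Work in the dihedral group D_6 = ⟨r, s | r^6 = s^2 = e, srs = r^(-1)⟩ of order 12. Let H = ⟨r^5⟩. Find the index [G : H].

2

|⟨r^5⟩| = 6 and |G| = 12.
By Lagrange, [G : H] = |G|/|H| = 12/6 = 2.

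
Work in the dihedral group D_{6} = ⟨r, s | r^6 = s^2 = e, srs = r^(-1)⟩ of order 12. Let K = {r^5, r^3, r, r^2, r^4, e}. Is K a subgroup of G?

Yes

|K| = 6 divides |G| = 12, consistent with Lagrange.
K contains the identity, every element's inverse is in K, and K is closed under ·: it is a subgroup.
In fact K = ⟨r^5⟩.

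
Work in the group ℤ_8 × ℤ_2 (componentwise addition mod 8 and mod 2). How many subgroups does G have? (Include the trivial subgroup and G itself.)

|G| = 16, so by Lagrange every subgroup order divides 16. Divisors: 1, 2, 4, 8, 16.
Subgroups by order — order 1: 1; order 2: 3; order 4: 3; order 8: 3; order 16: 1.
Total: 1 + 3 + 3 + 3 + 1 = 11.

11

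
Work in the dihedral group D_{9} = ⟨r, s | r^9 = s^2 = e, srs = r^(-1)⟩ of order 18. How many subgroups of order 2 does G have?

9

|G| = 18 and 2 | 18, so subgroups of order 2 are possible by Lagrange.
The subgroups of order 2 are: {e, r^2s}; {e, r^3s}; {e, r^4s}; {e, r^5s}; … (9 in all).
So G has 9 subgroups of order 2.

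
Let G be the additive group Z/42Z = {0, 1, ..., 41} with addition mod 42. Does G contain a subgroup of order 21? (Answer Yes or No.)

21 | 42. A subgroup of order 21 is {0, 2, 4, 6, 8, 10, 12, 14, 16, 18, 20, 22, 24, 26, 28, 30, 32, 34, 36, 38, 40}.

Yes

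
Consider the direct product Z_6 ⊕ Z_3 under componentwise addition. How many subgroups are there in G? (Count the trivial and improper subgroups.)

|G| = 18, so by Lagrange every subgroup order divides 18. Divisors: 1, 2, 3, 6, 9, 18.
Subgroups by order — order 1: 1; order 2: 1; order 3: 4; order 6: 4; order 9: 1; order 18: 1.
Total: 1 + 1 + 4 + 4 + 1 + 1 = 12.

12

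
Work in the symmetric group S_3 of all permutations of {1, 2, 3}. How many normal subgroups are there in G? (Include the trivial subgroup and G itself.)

G has 6 subgroups. Checking conjugation-invariance by order — order 1: 1/1 normal; order 2: 0/3 normal; order 3: 1/1 normal; order 6: 1/1 normal.
Total normal subgroups: 3.

3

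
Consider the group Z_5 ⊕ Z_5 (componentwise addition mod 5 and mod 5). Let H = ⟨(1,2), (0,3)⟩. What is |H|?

25

|⟨(1,2)⟩| = 5 and |⟨(0,3)⟩| = 5, so |H| is a multiple of lcm(5, 5) = 5 and divides |G| = 25.
Closing {(1,2), (0,3)} under the group operation gives all of G, so |H| = 25.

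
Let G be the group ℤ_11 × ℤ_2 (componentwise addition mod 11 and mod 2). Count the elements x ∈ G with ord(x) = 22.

10

An element (a,b) has order lcm(ord(a), ord(b)); count pairs with lcm equal to 22.
Enumerating gives 10 such elements.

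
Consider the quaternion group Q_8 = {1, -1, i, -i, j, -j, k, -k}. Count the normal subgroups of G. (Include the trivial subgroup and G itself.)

6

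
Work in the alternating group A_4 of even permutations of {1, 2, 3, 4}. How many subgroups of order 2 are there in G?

3

|G| = 12 and 2 | 12, so subgroups of order 2 are possible by Lagrange.
The subgroups of order 2 are: {e, (1 2)(3 4)}; {e, (1 3)(2 4)}; {e, (1 4)(2 3)}.
So G has 3 subgroups of order 2.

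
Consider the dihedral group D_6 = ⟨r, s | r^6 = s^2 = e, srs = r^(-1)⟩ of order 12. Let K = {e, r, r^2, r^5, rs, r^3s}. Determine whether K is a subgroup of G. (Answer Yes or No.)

No

r^2 ∈ K but its inverse r^4 ∉ K, so K is not a subgroup.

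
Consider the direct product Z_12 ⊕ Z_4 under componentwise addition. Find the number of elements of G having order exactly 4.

12

An element (a,b) has order lcm(ord(a), ord(b)); count pairs with lcm equal to 4.
Enumerating gives 12 such elements.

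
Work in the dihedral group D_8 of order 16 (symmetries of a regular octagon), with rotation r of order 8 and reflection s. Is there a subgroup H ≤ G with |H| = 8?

Yes

8 | 16. A subgroup of order 8 is {e, r, r^2, r^3, r^4, r^5, r^6, r^7}.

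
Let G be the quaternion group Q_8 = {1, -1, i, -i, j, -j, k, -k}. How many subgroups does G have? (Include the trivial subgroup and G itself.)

|G| = 8, so by Lagrange every subgroup order divides 8. Divisors: 1, 2, 4, 8.
Subgroups by order — order 1: 1; order 2: 1; order 4: 3; order 8: 1.
Total: 1 + 1 + 3 + 1 = 6.

6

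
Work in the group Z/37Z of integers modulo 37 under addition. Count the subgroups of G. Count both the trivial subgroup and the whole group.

2

Subgroups of the cyclic group Z/37Z correspond bijectively to divisors of 37.
Divisors of 37: 1, 37.
So Z/37Z has 2 subgroups.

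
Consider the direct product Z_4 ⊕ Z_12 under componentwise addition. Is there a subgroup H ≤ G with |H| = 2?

Yes

2 | 48. A subgroup of order 2 is {(0,0), (0,6)}.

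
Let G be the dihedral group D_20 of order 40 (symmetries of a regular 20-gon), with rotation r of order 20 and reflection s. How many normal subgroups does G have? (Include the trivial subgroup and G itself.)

9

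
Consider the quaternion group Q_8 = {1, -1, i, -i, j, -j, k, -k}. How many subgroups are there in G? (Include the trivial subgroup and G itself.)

|G| = 8, so by Lagrange every subgroup order divides 8. Divisors: 1, 2, 4, 8.
Subgroups by order — order 1: 1; order 2: 1; order 4: 3; order 8: 1.
Total: 1 + 1 + 3 + 1 = 6.

6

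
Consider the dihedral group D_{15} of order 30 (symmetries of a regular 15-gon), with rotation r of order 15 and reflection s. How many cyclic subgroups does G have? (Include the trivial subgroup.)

Group the elements of G by the cyclic subgroup they generate; each cyclic subgroup of order d accounts for φ(d) elements.
Cyclic subgroups by order — order 1: 1; order 2: 15; order 3: 1; order 5: 1; order 15: 1.
Total: 19.

19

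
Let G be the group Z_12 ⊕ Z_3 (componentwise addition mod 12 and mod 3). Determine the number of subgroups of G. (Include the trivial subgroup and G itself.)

18

|G| = 36, so by Lagrange every subgroup order divides 36. Divisors: 1, 2, 3, 4, 6, 9, 12, 18, 36.
Subgroups by order — order 1: 1; order 2: 1; order 3: 4; order 4: 1; order 6: 4; order 9: 1; order 12: 4; order 18: 1; order 36: 1.
Total: 1 + 1 + 4 + 1 + 4 + 1 + 4 + 1 + 1 = 18.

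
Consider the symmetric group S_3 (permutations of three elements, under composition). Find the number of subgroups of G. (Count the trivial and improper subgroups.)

|G| = 6, so by Lagrange every subgroup order divides 6. Divisors: 1, 2, 3, 6.
Subgroups by order — order 1: 1; order 2: 3; order 3: 1; order 6: 1.
Total: 1 + 3 + 1 + 1 = 6.

6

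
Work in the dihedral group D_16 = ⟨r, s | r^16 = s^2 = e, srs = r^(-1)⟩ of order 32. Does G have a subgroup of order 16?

16 | 32. A subgroup of order 16 is {e, r, r^2, r^3, r^4, r^5, r^6, r^7, r^8, r^9, r^10, r^11, r^12, r^13, r^14, r^15}.

Yes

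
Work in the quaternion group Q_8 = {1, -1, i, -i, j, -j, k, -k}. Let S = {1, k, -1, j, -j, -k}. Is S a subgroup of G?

No

|S| = 6 does not divide |G| = 8, so by Lagrange S is not a subgroup.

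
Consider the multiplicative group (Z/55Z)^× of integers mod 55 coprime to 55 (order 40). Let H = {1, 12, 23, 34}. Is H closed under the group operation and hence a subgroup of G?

Yes

|H| = 4 divides |G| = 40, consistent with Lagrange.
H contains the identity, every element's inverse is in H, and H is closed under ·: it is a subgroup.
In fact H = ⟨12⟩.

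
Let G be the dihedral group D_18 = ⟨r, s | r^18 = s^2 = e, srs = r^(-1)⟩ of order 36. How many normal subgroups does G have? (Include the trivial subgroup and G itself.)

G has 45 subgroups. Checking conjugation-invariance by order — order 1: 1/1 normal; order 2: 1/19 normal; order 3: 1/1 normal; order 4: 0/9 normal; order 6: 1/7 normal; order 9: 1/1 normal; order 12: 0/3 normal; order 18: 3/3 normal; order 36: 1/1 normal.
Total normal subgroups: 9.

9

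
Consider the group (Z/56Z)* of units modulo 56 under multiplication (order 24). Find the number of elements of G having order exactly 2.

The elements of order 2 are: 13, 15, 27, 29, 41, 43, 55.
That's 7.

7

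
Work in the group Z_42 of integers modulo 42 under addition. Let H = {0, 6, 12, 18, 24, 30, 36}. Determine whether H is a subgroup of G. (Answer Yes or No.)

Yes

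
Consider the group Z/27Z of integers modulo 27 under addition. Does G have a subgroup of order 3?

Yes

3 | 27. A subgroup of order 3 is {0, 9, 18}.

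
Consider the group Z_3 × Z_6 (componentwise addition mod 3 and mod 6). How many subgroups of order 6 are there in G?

|G| = 18 and 6 | 18, so subgroups of order 6 are possible by Lagrange.
The subgroups of order 6 are: {(0,0), (0,1), (0,2), (0,3), (0,4), (0,5)}; {(0,0), (0,3), (1,0), (1,3), (2,0), (2,3)}; {(0,0), (0,3), (1,1), (1,4), (2,2), (2,5)}; {(0,0), (0,3), (1,2), (1,5), (2,1), (2,4)}.
So G has 4 subgroups of order 6.

4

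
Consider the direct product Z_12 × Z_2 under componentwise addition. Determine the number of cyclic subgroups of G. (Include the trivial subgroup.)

12

A cyclic subgroup of order d is generated by each of its φ(d) elements of order d, so the cyclic subgroups of order d number (#elements of order d)/φ(d).
Cyclic subgroups by order — order 1: 1; order 2: 3; order 3: 1; order 4: 2; order 6: 3; order 12: 2.
Total: 12.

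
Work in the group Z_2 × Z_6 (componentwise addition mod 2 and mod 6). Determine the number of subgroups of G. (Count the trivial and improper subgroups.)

10

|G| = 12, so by Lagrange every subgroup order divides 12. Divisors: 1, 2, 3, 4, 6, 12.
Subgroups by order — order 1: 1; order 2: 3; order 3: 1; order 4: 1; order 6: 3; order 12: 1.
Total: 1 + 3 + 1 + 1 + 3 + 1 = 10.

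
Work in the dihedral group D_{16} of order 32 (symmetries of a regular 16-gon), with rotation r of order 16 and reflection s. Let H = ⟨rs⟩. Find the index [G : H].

16

|⟨rs⟩| = 2 and |G| = 32.
By Lagrange, [G : H] = |G|/|H| = 32/2 = 16.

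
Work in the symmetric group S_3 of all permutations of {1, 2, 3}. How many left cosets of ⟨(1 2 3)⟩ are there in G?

2

|⟨(1 2 3)⟩| = 3 and |G| = 6.
By Lagrange, [G : H] = |G|/|H| = 6/3 = 2.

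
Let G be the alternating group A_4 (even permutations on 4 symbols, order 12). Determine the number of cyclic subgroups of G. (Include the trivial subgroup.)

8

Each element a generates a cyclic subgroup ⟨a⟩; distinct elements may generate the same one (a cyclic group of order d has φ(d) generators).
Cyclic subgroups by order — order 1: 1; order 2: 3; order 3: 4.
Total: 8.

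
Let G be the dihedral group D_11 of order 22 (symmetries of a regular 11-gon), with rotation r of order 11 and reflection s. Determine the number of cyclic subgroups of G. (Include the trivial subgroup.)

A cyclic subgroup of order d is generated by each of its φ(d) elements of order d, so the cyclic subgroups of order d number (#elements of order d)/φ(d).
Cyclic subgroups by order — order 1: 1; order 2: 11; order 11: 1.
Total: 13.

13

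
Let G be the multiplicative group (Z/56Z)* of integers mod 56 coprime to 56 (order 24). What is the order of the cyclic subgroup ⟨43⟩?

Compute successive powers of 43 mod 56: 43, 1; 43^2 ≡ 1 (mod 56).
So |⟨43⟩| = 2.

2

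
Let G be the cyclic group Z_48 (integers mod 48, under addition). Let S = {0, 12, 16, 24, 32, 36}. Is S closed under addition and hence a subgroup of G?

No

Closure fails: 16 + 36 = 4 ∉ S. So S is not a subgroup.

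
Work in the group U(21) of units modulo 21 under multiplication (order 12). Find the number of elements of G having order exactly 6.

6

The elements of order 6 are: 2, 5, 10, 11, 17, 19.
That's 6.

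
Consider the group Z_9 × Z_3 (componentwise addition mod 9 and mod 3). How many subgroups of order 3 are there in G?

|G| = 27 and 3 | 27, so subgroups of order 3 are possible by Lagrange.
The subgroups of order 3 are: {(0,0), (0,1), (0,2)}; {(0,0), (3,0), (6,0)}; {(0,0), (3,1), (6,2)}; {(0,0), (3,2), (6,1)}.
So G has 4 subgroups of order 3.

4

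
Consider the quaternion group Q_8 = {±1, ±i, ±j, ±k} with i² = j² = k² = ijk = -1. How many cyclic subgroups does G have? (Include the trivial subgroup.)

Each element a generates a cyclic subgroup ⟨a⟩; distinct elements may generate the same one (a cyclic group of order d has φ(d) generators).
Cyclic subgroups by order — order 1: 1; order 2: 1; order 4: 3.
Total: 5.

5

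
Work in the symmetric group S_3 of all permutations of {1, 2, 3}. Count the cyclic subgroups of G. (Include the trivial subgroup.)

Group the elements of G by the cyclic subgroup they generate; each cyclic subgroup of order d accounts for φ(d) elements.
Cyclic subgroups by order — order 1: 1; order 2: 3; order 3: 1.
Total: 5.

5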